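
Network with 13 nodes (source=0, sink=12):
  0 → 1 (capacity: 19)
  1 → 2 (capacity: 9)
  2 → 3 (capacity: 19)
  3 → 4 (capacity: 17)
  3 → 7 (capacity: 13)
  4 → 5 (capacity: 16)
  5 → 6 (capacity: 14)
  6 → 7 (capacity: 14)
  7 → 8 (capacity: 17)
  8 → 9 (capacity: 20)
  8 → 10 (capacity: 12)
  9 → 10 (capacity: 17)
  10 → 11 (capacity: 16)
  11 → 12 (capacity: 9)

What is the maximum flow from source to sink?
Maximum flow = 9

Max flow: 9

Flow assignment:
  0 → 1: 9/19
  1 → 2: 9/9
  2 → 3: 9/19
  3 → 7: 9/13
  7 → 8: 9/17
  8 → 10: 9/12
  10 → 11: 9/16
  11 → 12: 9/9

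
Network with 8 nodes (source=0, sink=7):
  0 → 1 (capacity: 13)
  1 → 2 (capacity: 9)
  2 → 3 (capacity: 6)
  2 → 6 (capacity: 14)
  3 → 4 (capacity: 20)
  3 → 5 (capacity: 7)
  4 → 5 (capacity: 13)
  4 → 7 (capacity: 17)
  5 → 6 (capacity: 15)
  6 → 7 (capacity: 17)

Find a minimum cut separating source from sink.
Min cut value = 9, edges: (1,2)

Min cut value: 9
Partition: S = [0, 1], T = [2, 3, 4, 5, 6, 7]
Cut edges: (1,2)

By max-flow min-cut theorem, max flow = min cut = 9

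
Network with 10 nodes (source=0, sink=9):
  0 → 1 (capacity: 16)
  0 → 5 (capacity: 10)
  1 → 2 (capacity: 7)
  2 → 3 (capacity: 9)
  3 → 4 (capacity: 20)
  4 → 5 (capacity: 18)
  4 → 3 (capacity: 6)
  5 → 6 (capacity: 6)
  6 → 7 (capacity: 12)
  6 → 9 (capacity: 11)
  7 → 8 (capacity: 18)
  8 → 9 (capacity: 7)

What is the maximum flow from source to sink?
Maximum flow = 6

Max flow: 6

Flow assignment:
  0 → 1: 6/16
  1 → 2: 6/7
  2 → 3: 6/9
  3 → 4: 6/20
  4 → 5: 6/18
  5 → 6: 6/6
  6 → 9: 6/11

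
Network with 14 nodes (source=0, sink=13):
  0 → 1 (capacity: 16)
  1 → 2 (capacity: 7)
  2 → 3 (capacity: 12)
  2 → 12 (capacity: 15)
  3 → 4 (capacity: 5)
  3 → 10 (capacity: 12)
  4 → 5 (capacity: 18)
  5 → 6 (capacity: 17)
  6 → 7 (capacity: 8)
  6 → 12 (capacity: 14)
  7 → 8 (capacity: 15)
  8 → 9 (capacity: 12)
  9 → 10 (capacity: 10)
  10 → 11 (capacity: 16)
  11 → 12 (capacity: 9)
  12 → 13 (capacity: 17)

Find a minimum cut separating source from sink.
Min cut value = 7, edges: (1,2)

Min cut value: 7
Partition: S = [0, 1], T = [2, 3, 4, 5, 6, 7, 8, 9, 10, 11, 12, 13]
Cut edges: (1,2)

By max-flow min-cut theorem, max flow = min cut = 7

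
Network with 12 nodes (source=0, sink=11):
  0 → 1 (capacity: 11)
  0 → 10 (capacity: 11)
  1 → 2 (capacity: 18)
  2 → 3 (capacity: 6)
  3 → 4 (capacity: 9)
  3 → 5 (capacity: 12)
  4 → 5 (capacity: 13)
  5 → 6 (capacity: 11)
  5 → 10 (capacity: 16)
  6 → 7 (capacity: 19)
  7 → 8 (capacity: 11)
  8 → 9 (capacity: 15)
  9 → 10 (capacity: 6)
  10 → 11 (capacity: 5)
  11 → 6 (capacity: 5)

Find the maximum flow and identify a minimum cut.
Max flow = 5, Min cut edges: (10,11)

Maximum flow: 5
Minimum cut: (10,11)
Partition: S = [0, 1, 2, 3, 4, 5, 6, 7, 8, 9, 10], T = [11]

Max-flow min-cut theorem verified: both equal 5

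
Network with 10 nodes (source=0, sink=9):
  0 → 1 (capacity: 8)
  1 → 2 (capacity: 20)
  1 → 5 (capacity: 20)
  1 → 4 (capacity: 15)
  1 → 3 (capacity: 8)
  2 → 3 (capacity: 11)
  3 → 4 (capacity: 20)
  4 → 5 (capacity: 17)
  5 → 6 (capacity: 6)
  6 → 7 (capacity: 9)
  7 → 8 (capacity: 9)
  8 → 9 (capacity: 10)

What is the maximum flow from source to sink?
Maximum flow = 6

Max flow: 6

Flow assignment:
  0 → 1: 6/8
  1 → 5: 6/20
  5 → 6: 6/6
  6 → 7: 6/9
  7 → 8: 6/9
  8 → 9: 6/10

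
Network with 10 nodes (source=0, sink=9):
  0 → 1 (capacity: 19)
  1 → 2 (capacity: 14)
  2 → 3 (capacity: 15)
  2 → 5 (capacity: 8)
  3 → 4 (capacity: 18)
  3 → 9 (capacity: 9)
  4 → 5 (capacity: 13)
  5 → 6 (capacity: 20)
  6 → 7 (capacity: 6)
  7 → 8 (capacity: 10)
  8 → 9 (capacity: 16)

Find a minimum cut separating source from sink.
Min cut value = 14, edges: (1,2)

Min cut value: 14
Partition: S = [0, 1], T = [2, 3, 4, 5, 6, 7, 8, 9]
Cut edges: (1,2)

By max-flow min-cut theorem, max flow = min cut = 14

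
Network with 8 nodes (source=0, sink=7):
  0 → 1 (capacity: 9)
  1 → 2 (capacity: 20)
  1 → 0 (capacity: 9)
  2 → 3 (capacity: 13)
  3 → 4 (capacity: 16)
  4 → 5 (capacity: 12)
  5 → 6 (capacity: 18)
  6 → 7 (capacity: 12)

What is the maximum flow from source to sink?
Maximum flow = 9

Max flow: 9

Flow assignment:
  0 → 1: 9/9
  1 → 2: 9/20
  2 → 3: 9/13
  3 → 4: 9/16
  4 → 5: 9/12
  5 → 6: 9/18
  6 → 7: 9/12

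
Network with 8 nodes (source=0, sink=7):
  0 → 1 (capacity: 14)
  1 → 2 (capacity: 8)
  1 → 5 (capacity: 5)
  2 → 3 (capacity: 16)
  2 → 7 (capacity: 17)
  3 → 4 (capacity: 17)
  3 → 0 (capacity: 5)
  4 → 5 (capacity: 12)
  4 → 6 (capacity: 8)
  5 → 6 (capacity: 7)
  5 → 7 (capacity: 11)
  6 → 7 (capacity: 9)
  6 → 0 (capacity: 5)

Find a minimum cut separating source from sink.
Min cut value = 13, edges: (1,2), (1,5)

Min cut value: 13
Partition: S = [0, 1], T = [2, 3, 4, 5, 6, 7]
Cut edges: (1,2), (1,5)

By max-flow min-cut theorem, max flow = min cut = 13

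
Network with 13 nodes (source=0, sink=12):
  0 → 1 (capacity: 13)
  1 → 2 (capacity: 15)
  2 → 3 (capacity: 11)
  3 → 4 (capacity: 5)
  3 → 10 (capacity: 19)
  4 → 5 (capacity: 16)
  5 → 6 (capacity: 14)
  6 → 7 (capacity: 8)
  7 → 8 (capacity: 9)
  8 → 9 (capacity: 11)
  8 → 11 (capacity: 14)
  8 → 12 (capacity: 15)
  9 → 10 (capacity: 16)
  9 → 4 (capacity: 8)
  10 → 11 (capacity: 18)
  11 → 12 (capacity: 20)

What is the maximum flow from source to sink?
Maximum flow = 11

Max flow: 11

Flow assignment:
  0 → 1: 11/13
  1 → 2: 11/15
  2 → 3: 11/11
  3 → 10: 11/19
  10 → 11: 11/18
  11 → 12: 11/20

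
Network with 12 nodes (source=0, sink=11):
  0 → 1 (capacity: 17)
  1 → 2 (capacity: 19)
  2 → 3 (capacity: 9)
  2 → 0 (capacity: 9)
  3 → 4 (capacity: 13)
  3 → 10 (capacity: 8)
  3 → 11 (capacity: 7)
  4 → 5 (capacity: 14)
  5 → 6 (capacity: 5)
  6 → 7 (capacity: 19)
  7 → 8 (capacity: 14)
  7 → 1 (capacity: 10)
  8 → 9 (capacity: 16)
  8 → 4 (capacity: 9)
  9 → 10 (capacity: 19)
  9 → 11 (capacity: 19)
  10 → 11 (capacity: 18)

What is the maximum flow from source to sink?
Maximum flow = 9

Max flow: 9

Flow assignment:
  0 → 1: 17/17
  1 → 2: 17/19
  2 → 3: 9/9
  2 → 0: 8/9
  3 → 10: 2/8
  3 → 11: 7/7
  10 → 11: 2/18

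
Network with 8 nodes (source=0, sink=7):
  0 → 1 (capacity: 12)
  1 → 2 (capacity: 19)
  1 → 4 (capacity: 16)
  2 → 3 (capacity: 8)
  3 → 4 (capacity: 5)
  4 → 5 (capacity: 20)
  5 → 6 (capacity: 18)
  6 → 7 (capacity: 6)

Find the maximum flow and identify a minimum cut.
Max flow = 6, Min cut edges: (6,7)

Maximum flow: 6
Minimum cut: (6,7)
Partition: S = [0, 1, 2, 3, 4, 5, 6], T = [7]

Max-flow min-cut theorem verified: both equal 6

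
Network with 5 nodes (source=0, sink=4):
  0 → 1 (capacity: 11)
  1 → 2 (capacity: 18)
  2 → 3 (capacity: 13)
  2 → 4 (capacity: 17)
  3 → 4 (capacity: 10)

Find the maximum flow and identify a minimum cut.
Max flow = 11, Min cut edges: (0,1)

Maximum flow: 11
Minimum cut: (0,1)
Partition: S = [0], T = [1, 2, 3, 4]

Max-flow min-cut theorem verified: both equal 11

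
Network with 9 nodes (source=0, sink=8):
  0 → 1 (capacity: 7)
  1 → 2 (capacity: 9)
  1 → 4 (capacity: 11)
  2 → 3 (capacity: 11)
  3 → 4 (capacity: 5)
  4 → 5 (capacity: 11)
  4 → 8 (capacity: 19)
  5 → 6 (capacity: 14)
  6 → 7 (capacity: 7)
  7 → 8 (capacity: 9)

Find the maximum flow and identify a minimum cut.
Max flow = 7, Min cut edges: (0,1)

Maximum flow: 7
Minimum cut: (0,1)
Partition: S = [0], T = [1, 2, 3, 4, 5, 6, 7, 8]

Max-flow min-cut theorem verified: both equal 7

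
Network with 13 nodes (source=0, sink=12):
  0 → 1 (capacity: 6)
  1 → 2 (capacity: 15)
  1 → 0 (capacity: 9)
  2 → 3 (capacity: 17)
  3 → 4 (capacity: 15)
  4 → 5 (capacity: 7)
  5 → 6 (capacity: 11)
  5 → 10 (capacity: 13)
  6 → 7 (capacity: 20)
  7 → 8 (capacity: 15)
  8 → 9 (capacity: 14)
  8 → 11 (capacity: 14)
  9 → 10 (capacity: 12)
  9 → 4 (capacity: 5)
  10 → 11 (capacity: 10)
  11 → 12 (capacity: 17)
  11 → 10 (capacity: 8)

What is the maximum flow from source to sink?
Maximum flow = 6

Max flow: 6

Flow assignment:
  0 → 1: 6/6
  1 → 2: 6/15
  2 → 3: 6/17
  3 → 4: 6/15
  4 → 5: 6/7
  5 → 10: 6/13
  10 → 11: 6/10
  11 → 12: 6/17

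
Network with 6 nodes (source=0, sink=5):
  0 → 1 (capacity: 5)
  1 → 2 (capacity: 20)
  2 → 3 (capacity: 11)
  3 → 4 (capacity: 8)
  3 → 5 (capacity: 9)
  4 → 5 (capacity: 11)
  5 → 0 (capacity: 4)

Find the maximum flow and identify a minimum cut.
Max flow = 5, Min cut edges: (0,1)

Maximum flow: 5
Minimum cut: (0,1)
Partition: S = [0], T = [1, 2, 3, 4, 5]

Max-flow min-cut theorem verified: both equal 5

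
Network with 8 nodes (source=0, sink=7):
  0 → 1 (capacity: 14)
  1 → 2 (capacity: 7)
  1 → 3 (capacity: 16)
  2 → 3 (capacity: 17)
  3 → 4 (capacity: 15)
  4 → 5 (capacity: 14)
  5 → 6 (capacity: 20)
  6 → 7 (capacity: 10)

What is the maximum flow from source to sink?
Maximum flow = 10

Max flow: 10

Flow assignment:
  0 → 1: 10/14
  1 → 3: 10/16
  3 → 4: 10/15
  4 → 5: 10/14
  5 → 6: 10/20
  6 → 7: 10/10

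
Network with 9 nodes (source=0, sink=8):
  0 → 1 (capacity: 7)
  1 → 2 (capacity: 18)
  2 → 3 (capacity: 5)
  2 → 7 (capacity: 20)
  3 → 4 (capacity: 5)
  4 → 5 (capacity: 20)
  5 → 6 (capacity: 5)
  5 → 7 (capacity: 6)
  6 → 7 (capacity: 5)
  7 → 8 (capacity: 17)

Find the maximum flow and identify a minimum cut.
Max flow = 7, Min cut edges: (0,1)

Maximum flow: 7
Minimum cut: (0,1)
Partition: S = [0], T = [1, 2, 3, 4, 5, 6, 7, 8]

Max-flow min-cut theorem verified: both equal 7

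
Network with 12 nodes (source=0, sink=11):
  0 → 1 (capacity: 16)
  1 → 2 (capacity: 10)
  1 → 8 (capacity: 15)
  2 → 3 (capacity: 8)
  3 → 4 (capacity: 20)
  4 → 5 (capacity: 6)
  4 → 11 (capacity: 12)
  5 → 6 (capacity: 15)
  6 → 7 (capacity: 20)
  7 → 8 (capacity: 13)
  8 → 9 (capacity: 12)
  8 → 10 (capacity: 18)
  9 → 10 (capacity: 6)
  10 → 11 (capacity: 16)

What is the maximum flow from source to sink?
Maximum flow = 16

Max flow: 16

Flow assignment:
  0 → 1: 16/16
  1 → 2: 1/10
  1 → 8: 15/15
  2 → 3: 1/8
  3 → 4: 1/20
  4 → 11: 1/12
  8 → 10: 15/18
  10 → 11: 15/16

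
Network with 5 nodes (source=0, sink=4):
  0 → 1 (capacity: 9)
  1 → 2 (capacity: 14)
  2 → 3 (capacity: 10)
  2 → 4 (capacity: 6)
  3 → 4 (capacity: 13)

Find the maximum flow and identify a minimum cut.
Max flow = 9, Min cut edges: (0,1)

Maximum flow: 9
Minimum cut: (0,1)
Partition: S = [0], T = [1, 2, 3, 4]

Max-flow min-cut theorem verified: both equal 9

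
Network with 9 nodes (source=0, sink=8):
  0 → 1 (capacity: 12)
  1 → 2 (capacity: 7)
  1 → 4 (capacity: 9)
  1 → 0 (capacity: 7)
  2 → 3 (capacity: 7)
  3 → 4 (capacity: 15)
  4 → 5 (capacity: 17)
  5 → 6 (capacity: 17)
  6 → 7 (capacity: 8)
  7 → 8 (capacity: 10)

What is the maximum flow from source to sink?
Maximum flow = 8

Max flow: 8

Flow assignment:
  0 → 1: 8/12
  1 → 2: 3/7
  1 → 4: 5/9
  2 → 3: 3/7
  3 → 4: 3/15
  4 → 5: 8/17
  5 → 6: 8/17
  6 → 7: 8/8
  7 → 8: 8/10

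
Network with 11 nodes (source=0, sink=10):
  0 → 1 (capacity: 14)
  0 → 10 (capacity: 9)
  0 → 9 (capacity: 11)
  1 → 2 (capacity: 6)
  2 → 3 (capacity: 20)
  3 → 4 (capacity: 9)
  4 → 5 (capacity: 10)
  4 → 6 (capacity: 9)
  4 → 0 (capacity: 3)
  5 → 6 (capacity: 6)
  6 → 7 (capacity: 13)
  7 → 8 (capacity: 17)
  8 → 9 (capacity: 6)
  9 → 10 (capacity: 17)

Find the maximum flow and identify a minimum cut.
Max flow = 26, Min cut edges: (0,10), (9,10)

Maximum flow: 26
Minimum cut: (0,10), (9,10)
Partition: S = [0, 1, 2, 3, 4, 5, 6, 7, 8, 9], T = [10]

Max-flow min-cut theorem verified: both equal 26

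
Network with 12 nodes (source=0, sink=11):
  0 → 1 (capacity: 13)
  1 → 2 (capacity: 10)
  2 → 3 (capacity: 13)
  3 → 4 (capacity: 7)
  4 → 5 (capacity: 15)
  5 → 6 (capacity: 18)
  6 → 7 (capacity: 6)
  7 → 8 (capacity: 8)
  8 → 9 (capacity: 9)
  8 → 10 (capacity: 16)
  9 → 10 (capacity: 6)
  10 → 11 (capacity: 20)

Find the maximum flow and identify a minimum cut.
Max flow = 6, Min cut edges: (6,7)

Maximum flow: 6
Minimum cut: (6,7)
Partition: S = [0, 1, 2, 3, 4, 5, 6], T = [7, 8, 9, 10, 11]

Max-flow min-cut theorem verified: both equal 6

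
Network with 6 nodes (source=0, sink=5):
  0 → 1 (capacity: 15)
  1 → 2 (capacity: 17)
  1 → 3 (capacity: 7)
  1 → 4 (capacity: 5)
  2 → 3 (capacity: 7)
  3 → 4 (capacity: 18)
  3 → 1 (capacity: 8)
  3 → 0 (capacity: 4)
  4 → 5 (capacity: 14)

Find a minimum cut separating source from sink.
Min cut value = 14, edges: (4,5)

Min cut value: 14
Partition: S = [0, 1, 2, 3, 4], T = [5]
Cut edges: (4,5)

By max-flow min-cut theorem, max flow = min cut = 14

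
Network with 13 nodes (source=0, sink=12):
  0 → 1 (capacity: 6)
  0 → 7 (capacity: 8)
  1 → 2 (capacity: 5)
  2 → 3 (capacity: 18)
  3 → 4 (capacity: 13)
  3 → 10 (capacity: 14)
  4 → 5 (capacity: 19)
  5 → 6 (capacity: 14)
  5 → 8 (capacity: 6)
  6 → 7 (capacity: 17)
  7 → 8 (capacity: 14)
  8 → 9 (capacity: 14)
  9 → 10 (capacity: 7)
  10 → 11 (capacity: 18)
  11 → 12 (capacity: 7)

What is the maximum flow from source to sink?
Maximum flow = 7

Max flow: 7

Flow assignment:
  0 → 7: 7/8
  7 → 8: 7/14
  8 → 9: 7/14
  9 → 10: 7/7
  10 → 11: 7/18
  11 → 12: 7/7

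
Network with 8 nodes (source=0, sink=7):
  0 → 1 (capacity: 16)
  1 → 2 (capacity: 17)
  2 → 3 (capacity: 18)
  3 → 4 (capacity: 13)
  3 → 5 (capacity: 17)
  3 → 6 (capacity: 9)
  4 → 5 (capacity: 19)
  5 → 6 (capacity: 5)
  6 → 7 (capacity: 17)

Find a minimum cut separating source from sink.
Min cut value = 14, edges: (3,6), (5,6)

Min cut value: 14
Partition: S = [0, 1, 2, 3, 4, 5], T = [6, 7]
Cut edges: (3,6), (5,6)

By max-flow min-cut theorem, max flow = min cut = 14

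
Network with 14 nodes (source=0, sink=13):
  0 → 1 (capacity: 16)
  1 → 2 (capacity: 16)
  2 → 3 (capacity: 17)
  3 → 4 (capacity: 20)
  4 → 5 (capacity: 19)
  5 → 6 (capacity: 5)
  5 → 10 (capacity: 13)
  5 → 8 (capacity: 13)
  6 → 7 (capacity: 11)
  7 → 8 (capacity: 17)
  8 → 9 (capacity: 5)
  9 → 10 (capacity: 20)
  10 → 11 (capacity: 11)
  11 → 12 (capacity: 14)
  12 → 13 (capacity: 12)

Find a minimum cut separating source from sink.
Min cut value = 11, edges: (10,11)

Min cut value: 11
Partition: S = [0, 1, 2, 3, 4, 5, 6, 7, 8, 9, 10], T = [11, 12, 13]
Cut edges: (10,11)

By max-flow min-cut theorem, max flow = min cut = 11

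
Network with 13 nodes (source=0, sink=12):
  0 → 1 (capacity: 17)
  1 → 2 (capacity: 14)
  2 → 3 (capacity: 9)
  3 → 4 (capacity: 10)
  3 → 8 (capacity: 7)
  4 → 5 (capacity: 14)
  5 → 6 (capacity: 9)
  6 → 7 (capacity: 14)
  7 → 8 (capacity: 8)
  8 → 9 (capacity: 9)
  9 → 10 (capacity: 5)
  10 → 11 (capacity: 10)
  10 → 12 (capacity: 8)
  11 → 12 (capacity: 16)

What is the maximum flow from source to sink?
Maximum flow = 5

Max flow: 5

Flow assignment:
  0 → 1: 5/17
  1 → 2: 5/14
  2 → 3: 5/9
  3 → 4: 2/10
  3 → 8: 3/7
  4 → 5: 2/14
  5 → 6: 2/9
  6 → 7: 2/14
  7 → 8: 2/8
  8 → 9: 5/9
  9 → 10: 5/5
  10 → 12: 5/8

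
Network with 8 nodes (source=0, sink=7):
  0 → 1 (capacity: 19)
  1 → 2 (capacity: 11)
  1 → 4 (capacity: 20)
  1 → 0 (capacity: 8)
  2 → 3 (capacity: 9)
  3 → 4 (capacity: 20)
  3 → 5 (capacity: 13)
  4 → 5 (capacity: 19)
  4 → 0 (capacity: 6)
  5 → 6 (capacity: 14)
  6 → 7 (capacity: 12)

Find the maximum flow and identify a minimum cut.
Max flow = 12, Min cut edges: (6,7)

Maximum flow: 12
Minimum cut: (6,7)
Partition: S = [0, 1, 2, 3, 4, 5, 6], T = [7]

Max-flow min-cut theorem verified: both equal 12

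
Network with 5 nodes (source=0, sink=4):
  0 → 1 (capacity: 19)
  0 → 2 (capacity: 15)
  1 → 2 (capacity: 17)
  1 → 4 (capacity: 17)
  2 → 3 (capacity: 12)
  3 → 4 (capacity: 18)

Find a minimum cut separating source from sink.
Min cut value = 29, edges: (1,4), (2,3)

Min cut value: 29
Partition: S = [0, 1, 2], T = [3, 4]
Cut edges: (1,4), (2,3)

By max-flow min-cut theorem, max flow = min cut = 29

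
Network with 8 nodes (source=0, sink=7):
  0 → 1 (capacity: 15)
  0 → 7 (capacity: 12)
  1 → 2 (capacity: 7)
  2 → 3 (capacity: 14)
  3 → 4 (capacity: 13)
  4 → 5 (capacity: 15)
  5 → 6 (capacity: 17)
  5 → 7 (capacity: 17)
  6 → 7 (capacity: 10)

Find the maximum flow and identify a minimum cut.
Max flow = 19, Min cut edges: (0,7), (1,2)

Maximum flow: 19
Minimum cut: (0,7), (1,2)
Partition: S = [0, 1], T = [2, 3, 4, 5, 6, 7]

Max-flow min-cut theorem verified: both equal 19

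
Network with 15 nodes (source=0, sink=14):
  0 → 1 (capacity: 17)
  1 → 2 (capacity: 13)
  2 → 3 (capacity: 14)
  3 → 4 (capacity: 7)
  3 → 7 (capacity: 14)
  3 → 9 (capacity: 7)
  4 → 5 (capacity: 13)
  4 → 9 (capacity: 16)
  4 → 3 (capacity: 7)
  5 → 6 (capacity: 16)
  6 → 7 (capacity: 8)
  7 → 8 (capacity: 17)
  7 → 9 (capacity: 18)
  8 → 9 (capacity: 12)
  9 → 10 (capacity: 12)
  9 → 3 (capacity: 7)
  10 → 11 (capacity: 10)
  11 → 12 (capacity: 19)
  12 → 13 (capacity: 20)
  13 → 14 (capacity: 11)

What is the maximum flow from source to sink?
Maximum flow = 10

Max flow: 10

Flow assignment:
  0 → 1: 10/17
  1 → 2: 10/13
  2 → 3: 10/14
  3 → 4: 5/7
  3 → 9: 5/7
  4 → 9: 5/16
  9 → 10: 10/12
  10 → 11: 10/10
  11 → 12: 10/19
  12 → 13: 10/20
  13 → 14: 10/11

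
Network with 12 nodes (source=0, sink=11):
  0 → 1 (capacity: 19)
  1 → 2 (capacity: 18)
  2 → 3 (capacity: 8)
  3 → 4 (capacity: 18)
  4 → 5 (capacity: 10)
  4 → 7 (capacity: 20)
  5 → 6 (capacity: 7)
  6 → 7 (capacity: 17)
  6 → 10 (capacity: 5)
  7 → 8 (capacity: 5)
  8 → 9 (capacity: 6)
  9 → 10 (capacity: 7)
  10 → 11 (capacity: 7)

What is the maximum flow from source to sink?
Maximum flow = 7

Max flow: 7

Flow assignment:
  0 → 1: 7/19
  1 → 2: 7/18
  2 → 3: 7/8
  3 → 4: 7/18
  4 → 5: 7/10
  5 → 6: 7/7
  6 → 7: 2/17
  6 → 10: 5/5
  7 → 8: 2/5
  8 → 9: 2/6
  9 → 10: 2/7
  10 → 11: 7/7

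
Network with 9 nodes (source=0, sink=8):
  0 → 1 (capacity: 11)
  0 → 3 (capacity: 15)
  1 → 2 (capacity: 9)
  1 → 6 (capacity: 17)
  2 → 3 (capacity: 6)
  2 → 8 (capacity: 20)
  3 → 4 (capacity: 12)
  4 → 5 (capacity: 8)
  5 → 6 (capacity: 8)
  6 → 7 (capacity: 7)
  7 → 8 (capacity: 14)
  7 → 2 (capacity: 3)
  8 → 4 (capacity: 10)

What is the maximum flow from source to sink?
Maximum flow = 16

Max flow: 16

Flow assignment:
  0 → 1: 9/11
  0 → 3: 7/15
  1 → 2: 9/9
  2 → 8: 9/20
  3 → 4: 7/12
  4 → 5: 7/8
  5 → 6: 7/8
  6 → 7: 7/7
  7 → 8: 7/14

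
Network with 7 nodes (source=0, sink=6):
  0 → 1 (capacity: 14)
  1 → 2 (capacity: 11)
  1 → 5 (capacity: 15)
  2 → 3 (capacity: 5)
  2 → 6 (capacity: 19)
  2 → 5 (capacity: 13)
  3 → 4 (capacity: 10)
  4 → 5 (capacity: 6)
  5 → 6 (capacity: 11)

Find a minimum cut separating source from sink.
Min cut value = 14, edges: (0,1)

Min cut value: 14
Partition: S = [0], T = [1, 2, 3, 4, 5, 6]
Cut edges: (0,1)

By max-flow min-cut theorem, max flow = min cut = 14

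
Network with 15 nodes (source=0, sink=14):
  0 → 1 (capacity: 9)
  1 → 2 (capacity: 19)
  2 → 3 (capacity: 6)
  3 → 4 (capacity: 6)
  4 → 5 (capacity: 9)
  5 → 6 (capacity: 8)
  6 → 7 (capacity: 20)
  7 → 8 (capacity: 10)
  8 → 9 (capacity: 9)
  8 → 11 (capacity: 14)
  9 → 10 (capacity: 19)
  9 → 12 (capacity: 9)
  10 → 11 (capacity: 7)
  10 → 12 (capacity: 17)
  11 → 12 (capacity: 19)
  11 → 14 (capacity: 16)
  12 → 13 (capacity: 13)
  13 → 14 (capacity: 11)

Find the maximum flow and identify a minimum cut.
Max flow = 6, Min cut edges: (3,4)

Maximum flow: 6
Minimum cut: (3,4)
Partition: S = [0, 1, 2, 3], T = [4, 5, 6, 7, 8, 9, 10, 11, 12, 13, 14]

Max-flow min-cut theorem verified: both equal 6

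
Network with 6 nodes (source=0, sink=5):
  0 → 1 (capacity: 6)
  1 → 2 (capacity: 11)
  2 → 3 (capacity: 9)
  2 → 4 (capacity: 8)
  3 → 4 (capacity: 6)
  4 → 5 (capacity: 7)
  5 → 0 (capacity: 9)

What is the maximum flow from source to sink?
Maximum flow = 6

Max flow: 6

Flow assignment:
  0 → 1: 6/6
  1 → 2: 6/11
  2 → 4: 6/8
  4 → 5: 6/7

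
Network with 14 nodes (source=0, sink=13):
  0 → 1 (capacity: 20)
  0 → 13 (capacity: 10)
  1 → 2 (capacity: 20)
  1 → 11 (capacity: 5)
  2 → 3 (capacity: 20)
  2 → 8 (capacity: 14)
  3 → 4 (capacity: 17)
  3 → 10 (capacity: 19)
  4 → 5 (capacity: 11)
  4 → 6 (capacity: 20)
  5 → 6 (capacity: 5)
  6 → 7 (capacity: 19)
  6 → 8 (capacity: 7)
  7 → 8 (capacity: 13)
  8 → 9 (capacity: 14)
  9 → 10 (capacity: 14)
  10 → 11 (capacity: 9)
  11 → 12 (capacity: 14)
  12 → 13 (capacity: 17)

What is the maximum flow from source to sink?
Maximum flow = 24

Max flow: 24

Flow assignment:
  0 → 1: 14/20
  0 → 13: 10/10
  1 → 2: 9/20
  1 → 11: 5/5
  2 → 3: 9/20
  3 → 10: 9/19
  10 → 11: 9/9
  11 → 12: 14/14
  12 → 13: 14/17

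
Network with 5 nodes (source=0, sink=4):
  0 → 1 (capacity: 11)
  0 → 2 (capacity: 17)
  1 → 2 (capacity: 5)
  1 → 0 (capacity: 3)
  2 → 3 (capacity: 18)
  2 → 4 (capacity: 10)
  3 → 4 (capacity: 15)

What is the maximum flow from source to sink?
Maximum flow = 22

Max flow: 22

Flow assignment:
  0 → 1: 5/11
  0 → 2: 17/17
  1 → 2: 5/5
  2 → 3: 12/18
  2 → 4: 10/10
  3 → 4: 12/15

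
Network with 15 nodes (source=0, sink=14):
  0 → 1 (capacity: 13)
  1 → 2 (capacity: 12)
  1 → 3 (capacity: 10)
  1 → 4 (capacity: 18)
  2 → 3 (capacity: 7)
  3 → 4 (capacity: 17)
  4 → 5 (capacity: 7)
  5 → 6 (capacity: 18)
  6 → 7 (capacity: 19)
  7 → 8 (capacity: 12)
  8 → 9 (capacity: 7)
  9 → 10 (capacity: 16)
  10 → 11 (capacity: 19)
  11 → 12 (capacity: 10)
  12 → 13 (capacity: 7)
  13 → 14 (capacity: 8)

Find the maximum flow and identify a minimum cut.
Max flow = 7, Min cut edges: (12,13)

Maximum flow: 7
Minimum cut: (12,13)
Partition: S = [0, 1, 2, 3, 4, 5, 6, 7, 8, 9, 10, 11, 12], T = [13, 14]

Max-flow min-cut theorem verified: both equal 7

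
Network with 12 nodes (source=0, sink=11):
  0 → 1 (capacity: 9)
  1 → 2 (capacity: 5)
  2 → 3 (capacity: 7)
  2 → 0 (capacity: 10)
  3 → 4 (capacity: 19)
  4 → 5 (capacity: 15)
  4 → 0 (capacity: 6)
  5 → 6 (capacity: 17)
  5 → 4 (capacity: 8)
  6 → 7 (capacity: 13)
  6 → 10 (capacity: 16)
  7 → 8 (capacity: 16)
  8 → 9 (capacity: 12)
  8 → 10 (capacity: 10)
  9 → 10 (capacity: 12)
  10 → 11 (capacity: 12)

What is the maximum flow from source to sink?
Maximum flow = 5

Max flow: 5

Flow assignment:
  0 → 1: 5/9
  1 → 2: 5/5
  2 → 3: 5/7
  3 → 4: 5/19
  4 → 5: 5/15
  5 → 6: 5/17
  6 → 10: 5/16
  10 → 11: 5/12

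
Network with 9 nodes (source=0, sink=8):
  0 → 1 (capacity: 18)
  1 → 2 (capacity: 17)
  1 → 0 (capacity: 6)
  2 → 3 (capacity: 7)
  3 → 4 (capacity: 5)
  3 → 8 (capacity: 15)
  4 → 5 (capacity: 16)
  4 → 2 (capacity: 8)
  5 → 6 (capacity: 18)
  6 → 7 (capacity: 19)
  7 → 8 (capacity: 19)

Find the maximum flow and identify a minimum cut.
Max flow = 7, Min cut edges: (2,3)

Maximum flow: 7
Minimum cut: (2,3)
Partition: S = [0, 1, 2], T = [3, 4, 5, 6, 7, 8]

Max-flow min-cut theorem verified: both equal 7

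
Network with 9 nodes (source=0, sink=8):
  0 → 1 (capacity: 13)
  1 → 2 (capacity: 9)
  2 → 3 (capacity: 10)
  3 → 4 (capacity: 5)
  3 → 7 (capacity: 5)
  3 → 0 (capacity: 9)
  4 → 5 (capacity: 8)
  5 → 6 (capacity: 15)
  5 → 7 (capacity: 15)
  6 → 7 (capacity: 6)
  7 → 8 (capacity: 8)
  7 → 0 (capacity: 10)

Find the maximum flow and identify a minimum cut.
Max flow = 8, Min cut edges: (7,8)

Maximum flow: 8
Minimum cut: (7,8)
Partition: S = [0, 1, 2, 3, 4, 5, 6, 7], T = [8]

Max-flow min-cut theorem verified: both equal 8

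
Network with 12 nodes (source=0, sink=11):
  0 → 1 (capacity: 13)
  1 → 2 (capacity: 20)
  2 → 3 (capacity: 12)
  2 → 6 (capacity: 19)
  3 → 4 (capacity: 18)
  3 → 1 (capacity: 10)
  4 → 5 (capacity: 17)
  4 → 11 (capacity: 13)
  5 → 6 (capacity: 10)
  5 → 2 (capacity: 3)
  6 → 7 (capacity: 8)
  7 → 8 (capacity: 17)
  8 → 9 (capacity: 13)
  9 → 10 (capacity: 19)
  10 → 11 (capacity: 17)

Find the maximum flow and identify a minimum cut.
Max flow = 13, Min cut edges: (0,1)

Maximum flow: 13
Minimum cut: (0,1)
Partition: S = [0], T = [1, 2, 3, 4, 5, 6, 7, 8, 9, 10, 11]

Max-flow min-cut theorem verified: both equal 13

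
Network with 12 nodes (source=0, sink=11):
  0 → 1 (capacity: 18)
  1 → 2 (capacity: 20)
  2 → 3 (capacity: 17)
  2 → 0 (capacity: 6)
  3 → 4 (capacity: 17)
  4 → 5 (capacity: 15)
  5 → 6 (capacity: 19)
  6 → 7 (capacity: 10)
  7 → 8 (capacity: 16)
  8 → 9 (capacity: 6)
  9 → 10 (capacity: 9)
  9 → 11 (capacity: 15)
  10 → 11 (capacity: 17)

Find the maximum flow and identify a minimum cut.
Max flow = 6, Min cut edges: (8,9)

Maximum flow: 6
Minimum cut: (8,9)
Partition: S = [0, 1, 2, 3, 4, 5, 6, 7, 8], T = [9, 10, 11]

Max-flow min-cut theorem verified: both equal 6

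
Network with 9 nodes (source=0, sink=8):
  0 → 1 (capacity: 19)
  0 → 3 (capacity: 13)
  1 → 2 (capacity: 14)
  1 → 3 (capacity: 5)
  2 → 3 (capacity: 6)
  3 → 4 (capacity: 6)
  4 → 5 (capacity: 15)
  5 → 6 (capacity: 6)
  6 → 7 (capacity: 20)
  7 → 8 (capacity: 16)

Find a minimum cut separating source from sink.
Min cut value = 6, edges: (5,6)

Min cut value: 6
Partition: S = [0, 1, 2, 3, 4, 5], T = [6, 7, 8]
Cut edges: (5,6)

By max-flow min-cut theorem, max flow = min cut = 6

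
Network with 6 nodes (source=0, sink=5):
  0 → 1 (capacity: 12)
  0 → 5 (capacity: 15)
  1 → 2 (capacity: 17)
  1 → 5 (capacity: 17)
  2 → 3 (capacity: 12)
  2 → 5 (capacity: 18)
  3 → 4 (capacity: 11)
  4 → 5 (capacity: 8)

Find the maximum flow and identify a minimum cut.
Max flow = 27, Min cut edges: (0,1), (0,5)

Maximum flow: 27
Minimum cut: (0,1), (0,5)
Partition: S = [0], T = [1, 2, 3, 4, 5]

Max-flow min-cut theorem verified: both equal 27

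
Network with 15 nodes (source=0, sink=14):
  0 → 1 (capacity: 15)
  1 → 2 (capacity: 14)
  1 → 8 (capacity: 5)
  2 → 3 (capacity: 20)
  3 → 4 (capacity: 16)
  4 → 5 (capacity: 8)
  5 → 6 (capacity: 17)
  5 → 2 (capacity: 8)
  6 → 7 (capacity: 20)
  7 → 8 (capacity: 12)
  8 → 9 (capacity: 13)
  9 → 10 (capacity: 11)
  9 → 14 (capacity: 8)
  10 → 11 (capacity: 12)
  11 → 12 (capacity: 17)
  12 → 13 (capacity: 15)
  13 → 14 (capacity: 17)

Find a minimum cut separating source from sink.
Min cut value = 13, edges: (8,9)

Min cut value: 13
Partition: S = [0, 1, 2, 3, 4, 5, 6, 7, 8], T = [9, 10, 11, 12, 13, 14]
Cut edges: (8,9)

By max-flow min-cut theorem, max flow = min cut = 13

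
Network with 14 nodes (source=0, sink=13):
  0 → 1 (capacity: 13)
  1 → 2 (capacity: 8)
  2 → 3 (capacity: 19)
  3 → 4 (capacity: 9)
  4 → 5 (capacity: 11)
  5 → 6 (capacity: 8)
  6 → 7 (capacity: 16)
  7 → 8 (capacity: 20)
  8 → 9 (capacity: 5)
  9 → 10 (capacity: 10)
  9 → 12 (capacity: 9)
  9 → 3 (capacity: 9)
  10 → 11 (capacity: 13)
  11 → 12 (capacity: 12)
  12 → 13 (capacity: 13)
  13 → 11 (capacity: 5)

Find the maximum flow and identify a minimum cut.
Max flow = 5, Min cut edges: (8,9)

Maximum flow: 5
Minimum cut: (8,9)
Partition: S = [0, 1, 2, 3, 4, 5, 6, 7, 8], T = [9, 10, 11, 12, 13]

Max-flow min-cut theorem verified: both equal 5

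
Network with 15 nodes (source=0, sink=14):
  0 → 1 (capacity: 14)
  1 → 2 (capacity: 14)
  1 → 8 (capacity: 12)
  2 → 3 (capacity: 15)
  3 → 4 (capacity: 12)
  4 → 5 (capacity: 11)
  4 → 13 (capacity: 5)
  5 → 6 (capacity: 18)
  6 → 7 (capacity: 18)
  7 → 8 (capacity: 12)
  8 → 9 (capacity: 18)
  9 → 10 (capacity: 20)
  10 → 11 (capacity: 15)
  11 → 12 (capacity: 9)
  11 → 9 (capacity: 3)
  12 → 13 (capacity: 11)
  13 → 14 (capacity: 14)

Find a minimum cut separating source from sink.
Min cut value = 14, edges: (13,14)

Min cut value: 14
Partition: S = [0, 1, 2, 3, 4, 5, 6, 7, 8, 9, 10, 11, 12, 13], T = [14]
Cut edges: (13,14)

By max-flow min-cut theorem, max flow = min cut = 14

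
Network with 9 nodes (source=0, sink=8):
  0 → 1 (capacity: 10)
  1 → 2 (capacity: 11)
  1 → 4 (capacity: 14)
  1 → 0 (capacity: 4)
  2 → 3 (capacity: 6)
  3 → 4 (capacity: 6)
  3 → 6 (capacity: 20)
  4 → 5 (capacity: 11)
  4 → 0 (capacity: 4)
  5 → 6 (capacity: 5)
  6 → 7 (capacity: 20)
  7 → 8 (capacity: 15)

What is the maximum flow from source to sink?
Maximum flow = 10

Max flow: 10

Flow assignment:
  0 → 1: 10/10
  1 → 2: 6/11
  1 → 4: 4/14
  2 → 3: 6/6
  3 → 6: 6/20
  4 → 5: 4/11
  5 → 6: 4/5
  6 → 7: 10/20
  7 → 8: 10/15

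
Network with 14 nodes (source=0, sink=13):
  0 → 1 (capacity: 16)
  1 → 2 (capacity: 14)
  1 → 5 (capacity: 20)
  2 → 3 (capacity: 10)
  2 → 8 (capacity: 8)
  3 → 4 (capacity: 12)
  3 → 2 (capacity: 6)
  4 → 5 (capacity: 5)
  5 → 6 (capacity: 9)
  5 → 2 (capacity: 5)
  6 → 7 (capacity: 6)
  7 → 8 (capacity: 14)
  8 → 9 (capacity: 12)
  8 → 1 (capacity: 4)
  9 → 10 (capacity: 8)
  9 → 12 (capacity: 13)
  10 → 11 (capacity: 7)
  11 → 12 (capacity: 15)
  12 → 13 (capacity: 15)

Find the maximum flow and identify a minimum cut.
Max flow = 12, Min cut edges: (8,9)

Maximum flow: 12
Minimum cut: (8,9)
Partition: S = [0, 1, 2, 3, 4, 5, 6, 7, 8], T = [9, 10, 11, 12, 13]

Max-flow min-cut theorem verified: both equal 12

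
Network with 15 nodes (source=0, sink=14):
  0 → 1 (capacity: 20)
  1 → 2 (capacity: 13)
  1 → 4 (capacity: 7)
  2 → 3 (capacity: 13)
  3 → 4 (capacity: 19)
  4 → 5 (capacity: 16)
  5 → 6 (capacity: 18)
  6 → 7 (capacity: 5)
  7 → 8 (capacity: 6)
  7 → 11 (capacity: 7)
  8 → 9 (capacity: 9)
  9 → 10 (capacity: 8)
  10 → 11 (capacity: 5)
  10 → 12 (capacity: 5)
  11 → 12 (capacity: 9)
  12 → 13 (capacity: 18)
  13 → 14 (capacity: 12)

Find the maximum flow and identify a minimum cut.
Max flow = 5, Min cut edges: (6,7)

Maximum flow: 5
Minimum cut: (6,7)
Partition: S = [0, 1, 2, 3, 4, 5, 6], T = [7, 8, 9, 10, 11, 12, 13, 14]

Max-flow min-cut theorem verified: both equal 5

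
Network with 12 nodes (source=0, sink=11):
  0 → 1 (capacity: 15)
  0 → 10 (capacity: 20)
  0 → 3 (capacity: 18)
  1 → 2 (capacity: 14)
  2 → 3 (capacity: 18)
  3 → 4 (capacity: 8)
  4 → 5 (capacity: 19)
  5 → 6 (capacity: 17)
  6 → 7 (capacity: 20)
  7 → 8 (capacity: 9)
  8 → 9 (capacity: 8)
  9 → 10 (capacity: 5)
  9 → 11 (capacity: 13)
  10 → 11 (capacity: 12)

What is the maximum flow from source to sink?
Maximum flow = 20

Max flow: 20

Flow assignment:
  0 → 1: 8/15
  0 → 10: 12/20
  1 → 2: 8/14
  2 → 3: 8/18
  3 → 4: 8/8
  4 → 5: 8/19
  5 → 6: 8/17
  6 → 7: 8/20
  7 → 8: 8/9
  8 → 9: 8/8
  9 → 11: 8/13
  10 → 11: 12/12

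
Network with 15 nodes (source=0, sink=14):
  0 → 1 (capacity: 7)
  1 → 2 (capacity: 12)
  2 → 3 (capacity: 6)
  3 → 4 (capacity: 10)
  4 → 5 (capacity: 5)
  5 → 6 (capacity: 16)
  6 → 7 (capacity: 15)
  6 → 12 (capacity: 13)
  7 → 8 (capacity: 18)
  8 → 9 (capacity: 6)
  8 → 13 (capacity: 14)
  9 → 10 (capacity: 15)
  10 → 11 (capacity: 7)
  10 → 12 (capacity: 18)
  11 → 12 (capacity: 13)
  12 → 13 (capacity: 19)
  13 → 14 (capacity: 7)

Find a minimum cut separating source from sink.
Min cut value = 5, edges: (4,5)

Min cut value: 5
Partition: S = [0, 1, 2, 3, 4], T = [5, 6, 7, 8, 9, 10, 11, 12, 13, 14]
Cut edges: (4,5)

By max-flow min-cut theorem, max flow = min cut = 5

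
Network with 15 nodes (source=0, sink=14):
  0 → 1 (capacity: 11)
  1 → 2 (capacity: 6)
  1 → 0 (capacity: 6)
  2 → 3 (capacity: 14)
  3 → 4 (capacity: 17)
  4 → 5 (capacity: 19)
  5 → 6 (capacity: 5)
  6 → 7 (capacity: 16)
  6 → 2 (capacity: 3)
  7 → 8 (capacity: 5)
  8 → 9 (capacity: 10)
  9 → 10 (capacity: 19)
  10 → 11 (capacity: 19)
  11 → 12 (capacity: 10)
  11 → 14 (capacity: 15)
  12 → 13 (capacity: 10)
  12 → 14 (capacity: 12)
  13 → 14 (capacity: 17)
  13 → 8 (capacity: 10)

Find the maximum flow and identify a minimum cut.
Max flow = 5, Min cut edges: (7,8)

Maximum flow: 5
Minimum cut: (7,8)
Partition: S = [0, 1, 2, 3, 4, 5, 6, 7], T = [8, 9, 10, 11, 12, 13, 14]

Max-flow min-cut theorem verified: both equal 5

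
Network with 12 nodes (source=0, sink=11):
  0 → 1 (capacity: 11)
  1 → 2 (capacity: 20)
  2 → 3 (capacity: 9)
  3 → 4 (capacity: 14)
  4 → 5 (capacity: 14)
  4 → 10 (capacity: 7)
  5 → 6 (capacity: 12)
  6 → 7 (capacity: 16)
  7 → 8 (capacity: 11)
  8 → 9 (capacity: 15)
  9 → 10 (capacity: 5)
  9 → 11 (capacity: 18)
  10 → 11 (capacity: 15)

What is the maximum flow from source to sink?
Maximum flow = 9

Max flow: 9

Flow assignment:
  0 → 1: 9/11
  1 → 2: 9/20
  2 → 3: 9/9
  3 → 4: 9/14
  4 → 5: 2/14
  4 → 10: 7/7
  5 → 6: 2/12
  6 → 7: 2/16
  7 → 8: 2/11
  8 → 9: 2/15
  9 → 11: 2/18
  10 → 11: 7/15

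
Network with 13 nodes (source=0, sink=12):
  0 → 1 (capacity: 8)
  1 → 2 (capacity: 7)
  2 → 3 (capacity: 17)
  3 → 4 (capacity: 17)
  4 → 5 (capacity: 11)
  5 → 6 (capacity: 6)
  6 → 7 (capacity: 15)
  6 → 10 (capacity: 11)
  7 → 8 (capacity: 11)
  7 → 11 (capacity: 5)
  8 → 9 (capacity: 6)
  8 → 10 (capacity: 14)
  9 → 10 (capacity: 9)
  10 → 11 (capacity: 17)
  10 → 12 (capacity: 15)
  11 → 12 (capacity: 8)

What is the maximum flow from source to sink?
Maximum flow = 6

Max flow: 6

Flow assignment:
  0 → 1: 6/8
  1 → 2: 6/7
  2 → 3: 6/17
  3 → 4: 6/17
  4 → 5: 6/11
  5 → 6: 6/6
  6 → 10: 6/11
  10 → 12: 6/15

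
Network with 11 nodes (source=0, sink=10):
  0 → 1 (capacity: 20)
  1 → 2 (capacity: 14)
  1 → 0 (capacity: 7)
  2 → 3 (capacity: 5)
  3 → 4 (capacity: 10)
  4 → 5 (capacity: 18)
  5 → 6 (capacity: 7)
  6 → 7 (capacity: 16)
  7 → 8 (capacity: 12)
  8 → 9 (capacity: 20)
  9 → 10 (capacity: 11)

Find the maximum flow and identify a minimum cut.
Max flow = 5, Min cut edges: (2,3)

Maximum flow: 5
Minimum cut: (2,3)
Partition: S = [0, 1, 2], T = [3, 4, 5, 6, 7, 8, 9, 10]

Max-flow min-cut theorem verified: both equal 5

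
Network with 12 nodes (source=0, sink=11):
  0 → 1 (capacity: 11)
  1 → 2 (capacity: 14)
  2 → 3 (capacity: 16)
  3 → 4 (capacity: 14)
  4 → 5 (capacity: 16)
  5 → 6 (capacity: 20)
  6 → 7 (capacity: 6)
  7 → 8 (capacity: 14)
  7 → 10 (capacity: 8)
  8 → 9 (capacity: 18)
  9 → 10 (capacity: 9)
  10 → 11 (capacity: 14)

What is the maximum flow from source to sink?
Maximum flow = 6

Max flow: 6

Flow assignment:
  0 → 1: 6/11
  1 → 2: 6/14
  2 → 3: 6/16
  3 → 4: 6/14
  4 → 5: 6/16
  5 → 6: 6/20
  6 → 7: 6/6
  7 → 10: 6/8
  10 → 11: 6/14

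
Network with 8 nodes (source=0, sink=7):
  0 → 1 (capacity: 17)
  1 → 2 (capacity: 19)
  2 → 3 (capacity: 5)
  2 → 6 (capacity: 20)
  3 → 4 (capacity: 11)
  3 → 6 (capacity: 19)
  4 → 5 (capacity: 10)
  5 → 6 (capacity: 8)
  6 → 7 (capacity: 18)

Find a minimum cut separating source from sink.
Min cut value = 17, edges: (0,1)

Min cut value: 17
Partition: S = [0], T = [1, 2, 3, 4, 5, 6, 7]
Cut edges: (0,1)

By max-flow min-cut theorem, max flow = min cut = 17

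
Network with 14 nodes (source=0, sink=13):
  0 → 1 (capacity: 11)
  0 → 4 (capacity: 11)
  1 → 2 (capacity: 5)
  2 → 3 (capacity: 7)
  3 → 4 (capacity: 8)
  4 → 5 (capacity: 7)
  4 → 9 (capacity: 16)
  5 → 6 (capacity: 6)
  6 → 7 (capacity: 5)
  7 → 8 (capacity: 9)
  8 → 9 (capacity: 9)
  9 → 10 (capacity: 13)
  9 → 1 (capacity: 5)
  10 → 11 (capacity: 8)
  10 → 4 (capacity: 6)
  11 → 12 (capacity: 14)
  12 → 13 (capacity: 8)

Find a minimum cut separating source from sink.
Min cut value = 8, edges: (12,13)

Min cut value: 8
Partition: S = [0, 1, 2, 3, 4, 5, 6, 7, 8, 9, 10, 11, 12], T = [13]
Cut edges: (12,13)

By max-flow min-cut theorem, max flow = min cut = 8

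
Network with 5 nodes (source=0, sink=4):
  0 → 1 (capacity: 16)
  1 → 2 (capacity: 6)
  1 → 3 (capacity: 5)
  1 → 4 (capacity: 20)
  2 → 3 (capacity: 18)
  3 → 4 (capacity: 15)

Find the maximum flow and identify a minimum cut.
Max flow = 16, Min cut edges: (0,1)

Maximum flow: 16
Minimum cut: (0,1)
Partition: S = [0], T = [1, 2, 3, 4]

Max-flow min-cut theorem verified: both equal 16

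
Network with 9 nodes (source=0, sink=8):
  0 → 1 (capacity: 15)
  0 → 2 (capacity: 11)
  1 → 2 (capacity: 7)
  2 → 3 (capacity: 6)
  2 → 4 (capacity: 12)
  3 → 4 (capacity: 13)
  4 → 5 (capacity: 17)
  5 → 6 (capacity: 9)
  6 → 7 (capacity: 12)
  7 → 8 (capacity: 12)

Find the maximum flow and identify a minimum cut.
Max flow = 9, Min cut edges: (5,6)

Maximum flow: 9
Minimum cut: (5,6)
Partition: S = [0, 1, 2, 3, 4, 5], T = [6, 7, 8]

Max-flow min-cut theorem verified: both equal 9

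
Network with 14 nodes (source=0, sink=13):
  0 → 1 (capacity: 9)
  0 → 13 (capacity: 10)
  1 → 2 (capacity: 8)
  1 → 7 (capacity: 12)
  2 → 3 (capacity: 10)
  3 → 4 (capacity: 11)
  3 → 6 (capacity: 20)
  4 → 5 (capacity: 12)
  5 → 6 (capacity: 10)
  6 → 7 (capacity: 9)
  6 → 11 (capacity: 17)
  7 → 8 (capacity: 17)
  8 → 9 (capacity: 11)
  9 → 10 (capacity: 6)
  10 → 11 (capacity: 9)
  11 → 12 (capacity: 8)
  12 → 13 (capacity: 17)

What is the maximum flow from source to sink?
Maximum flow = 18

Max flow: 18

Flow assignment:
  0 → 1: 8/9
  0 → 13: 10/10
  1 → 2: 8/8
  2 → 3: 8/10
  3 → 6: 8/20
  6 → 7: 1/9
  6 → 11: 7/17
  7 → 8: 1/17
  8 → 9: 1/11
  9 → 10: 1/6
  10 → 11: 1/9
  11 → 12: 8/8
  12 → 13: 8/17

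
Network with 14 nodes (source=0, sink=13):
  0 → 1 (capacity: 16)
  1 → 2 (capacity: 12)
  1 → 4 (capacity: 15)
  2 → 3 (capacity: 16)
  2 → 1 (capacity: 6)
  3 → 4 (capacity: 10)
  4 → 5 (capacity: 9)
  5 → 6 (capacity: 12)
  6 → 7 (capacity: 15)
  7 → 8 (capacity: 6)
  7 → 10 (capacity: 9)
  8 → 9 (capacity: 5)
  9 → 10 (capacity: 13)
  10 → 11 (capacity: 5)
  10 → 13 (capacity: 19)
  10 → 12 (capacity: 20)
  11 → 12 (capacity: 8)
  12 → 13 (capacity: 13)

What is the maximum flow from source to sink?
Maximum flow = 9

Max flow: 9

Flow assignment:
  0 → 1: 9/16
  1 → 2: 1/12
  1 → 4: 8/15
  2 → 3: 1/16
  3 → 4: 1/10
  4 → 5: 9/9
  5 → 6: 9/12
  6 → 7: 9/15
  7 → 10: 9/9
  10 → 13: 9/19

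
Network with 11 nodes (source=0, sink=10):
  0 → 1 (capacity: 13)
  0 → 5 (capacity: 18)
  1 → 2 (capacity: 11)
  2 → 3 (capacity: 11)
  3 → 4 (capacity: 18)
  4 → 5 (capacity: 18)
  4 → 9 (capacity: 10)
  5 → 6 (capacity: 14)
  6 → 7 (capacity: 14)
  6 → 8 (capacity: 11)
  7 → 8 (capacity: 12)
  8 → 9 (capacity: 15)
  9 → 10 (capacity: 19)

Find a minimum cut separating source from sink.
Min cut value = 19, edges: (9,10)

Min cut value: 19
Partition: S = [0, 1, 2, 3, 4, 5, 6, 7, 8, 9], T = [10]
Cut edges: (9,10)

By max-flow min-cut theorem, max flow = min cut = 19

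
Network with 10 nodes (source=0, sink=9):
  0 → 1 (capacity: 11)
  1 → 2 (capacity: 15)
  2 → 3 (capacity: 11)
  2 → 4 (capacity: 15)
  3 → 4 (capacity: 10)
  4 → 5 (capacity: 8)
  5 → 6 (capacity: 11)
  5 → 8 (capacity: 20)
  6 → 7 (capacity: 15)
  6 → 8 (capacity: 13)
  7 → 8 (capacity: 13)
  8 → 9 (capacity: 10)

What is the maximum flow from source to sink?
Maximum flow = 8

Max flow: 8

Flow assignment:
  0 → 1: 8/11
  1 → 2: 8/15
  2 → 4: 8/15
  4 → 5: 8/8
  5 → 8: 8/20
  8 → 9: 8/10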